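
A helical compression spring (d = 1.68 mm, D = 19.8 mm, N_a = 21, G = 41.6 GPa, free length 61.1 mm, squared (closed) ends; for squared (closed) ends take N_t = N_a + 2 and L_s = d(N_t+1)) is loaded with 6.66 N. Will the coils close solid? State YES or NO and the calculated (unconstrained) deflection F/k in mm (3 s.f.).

k = Gd⁴/(8D³N_a) = (41.6×10³)(1.68⁴)/(8·19.8³·21) = 0.25411 N/mm
N_t = 23; L_s = 1.68·24 = 40.32 mm; δ_solid = L₀ − L_s = 61.1 − 40.32 = 20.78 mm
δ = F/k = 6.66/0.25411 = 26.209 mm
δ ≥ δ_solid → spring goes solid

YES, δ = 26.2 mm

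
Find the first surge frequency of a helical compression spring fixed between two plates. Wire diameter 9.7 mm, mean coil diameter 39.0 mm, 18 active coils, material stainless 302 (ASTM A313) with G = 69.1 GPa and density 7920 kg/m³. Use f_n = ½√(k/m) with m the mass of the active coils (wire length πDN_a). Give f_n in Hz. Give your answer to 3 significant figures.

118 Hz

k = Gd⁴/(8D³N_a) = (69.1×10³)(9.7⁴)/(8·39.0³·18) = 71.616 N/mm = 71616 N/m
Wire length L = πDN_a = π·39.0·18 = 2205.4 mm
m = ρ·(πd²/4)·L = 7920 × 73.898×10⁻⁶ m² × 2.2054 m = 1.2908 kg
f_n = ½√(k/m) = 0.5·√(71616/1.2908) = 0.5·√(55483) = 117.77 Hz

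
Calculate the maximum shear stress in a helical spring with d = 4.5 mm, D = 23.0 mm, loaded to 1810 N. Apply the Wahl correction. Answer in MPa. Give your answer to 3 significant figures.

1520 MPa

Spring index C = D/d = 23.0/4.5 = 5.1111
K_W = (4C−1)/(4C−4) + 0.615/C = 19.444/16.444 + 0.1203 = 1.3028
τ₀ = 8FD/(πd³) = 8·1810·23.0/(π·4.5³) = 333040/286.28 = 1163.3 MPa
τ_max = K·τ₀ = 1.3028 × 1163.3 = 1515.6 MPa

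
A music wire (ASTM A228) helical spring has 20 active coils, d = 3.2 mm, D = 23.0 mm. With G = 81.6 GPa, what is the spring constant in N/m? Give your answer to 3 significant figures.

4400 N/m

k = Gd⁴/(8D³N_a) = (81.6×10³ × 3.2⁴) / (8 × 23.0³ × 20)
  = 8.55638e+06 / 1.94672e+06 = 4.3953 N/mm = 4395.3 N/m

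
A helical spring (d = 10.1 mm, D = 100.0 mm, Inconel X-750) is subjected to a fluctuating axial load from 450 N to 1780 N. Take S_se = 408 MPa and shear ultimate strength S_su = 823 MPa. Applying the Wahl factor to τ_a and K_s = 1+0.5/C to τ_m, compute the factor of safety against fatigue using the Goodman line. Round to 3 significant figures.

1.23

C = D/d = 100.0/10.1 = 9.9010; K_W = (4C−1)/(4C−4)+0.615/C = 1.1464; K_s = 1+0.5/C = 1.0505
F_a = (F_max−F_min)/2 = 665 N; F_m = (F_max+F_min)/2 = 1115 N
τ_a = K_W·8F_aD/(πd³) = 1.1464 × 164.36 = 188.42 MPa
τ_m = K_s·8F_mD/(πd³) = 1.0505 × 275.58 = 289.5 MPa
Goodman: 1/n_f = τ_a/S_se + τ_m/S_su = 188.42/408 + 289.5/823 = 0.46181 + 0.35176 = 0.81357
n_f = 1/0.81357 = 1.229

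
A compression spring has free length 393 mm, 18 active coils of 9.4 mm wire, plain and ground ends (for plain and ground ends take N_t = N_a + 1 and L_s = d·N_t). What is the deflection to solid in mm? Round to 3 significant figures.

N_t = 19; L_s = 9.4·19 = 178.6 mm
δ_solid = L₀ − L_s = 393 − 178.6 = 214.4 mm

214 mm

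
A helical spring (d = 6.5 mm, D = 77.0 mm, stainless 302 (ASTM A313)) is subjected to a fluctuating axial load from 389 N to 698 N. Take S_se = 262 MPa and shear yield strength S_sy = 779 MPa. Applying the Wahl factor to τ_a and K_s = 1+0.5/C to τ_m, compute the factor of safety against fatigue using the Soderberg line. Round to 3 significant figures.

C = D/d = 77.0/6.5 = 11.8462; K_W = (4C−1)/(4C−4)+0.615/C = 1.1211; K_s = 1+0.5/C = 1.0422
F_a = (F_max−F_min)/2 = 154.5 N; F_m = (F_max+F_min)/2 = 543.5 N
τ_a = K_W·8F_aD/(πd³) = 1.1211 × 110.31 = 123.67 MPa
τ_m = K_s·8F_mD/(πd³) = 1.0422 × 388.05 = 404.43 MPa
Soderberg: 1/n_f = τ_a/S_se + τ_m/S_sy = 123.67/262 + 404.43/779 = 0.47201 + 0.51917 = 0.99117
n_f = 1/0.99117 = 1.009

1.01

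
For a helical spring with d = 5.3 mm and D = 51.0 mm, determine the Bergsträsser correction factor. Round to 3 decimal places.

C = D/d = 51.0/5.3 = 9.6226
K_B = (4C+2)/(4C−3) = 40.491/35.491 = 1.1409

1.141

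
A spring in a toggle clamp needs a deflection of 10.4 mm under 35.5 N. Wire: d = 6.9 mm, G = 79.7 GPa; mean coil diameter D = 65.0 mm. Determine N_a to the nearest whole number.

Required rate k = F/δ = 35.5/10.4 = 3.4135 N/mm
N_a = Gd⁴/(8D³k) = (79.7×10³ × 6.9⁴)/(8 × 65.0³ × 3.4135)
    = 1.80657e+08 / 7.49938e+06 = 24.09 → 24 coils

24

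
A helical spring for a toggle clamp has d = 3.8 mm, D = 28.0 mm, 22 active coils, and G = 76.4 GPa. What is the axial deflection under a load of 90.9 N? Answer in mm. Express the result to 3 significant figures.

22.0 mm

k = Gd⁴/(8D³N_a) = (76.4×10³)(3.8⁴)/(8·28.0³·22) = 4.1233 N/mm
δ = F/k = 90.9 / 4.1233 = 22.046 mm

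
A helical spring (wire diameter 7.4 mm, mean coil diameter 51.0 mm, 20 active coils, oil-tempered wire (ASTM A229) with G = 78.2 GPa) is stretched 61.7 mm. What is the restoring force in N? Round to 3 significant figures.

k = Gd⁴/(8D³N_a) = (78.2×10³)(7.4⁴)/(8·51.0³·20) = 11.048 N/mm
F = k·δ = 11.048 × 61.7 = 681.69 N

682 N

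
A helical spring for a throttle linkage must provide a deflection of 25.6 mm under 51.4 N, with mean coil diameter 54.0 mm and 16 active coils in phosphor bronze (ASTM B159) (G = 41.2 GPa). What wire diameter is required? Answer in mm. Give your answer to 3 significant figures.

Required rate k = F/δ = 51.4/25.6 = 2.0078 N/mm
d = (8D³N_a·k / G)^(1/4) = (8·54.0³·16·2.0078 / (41.2×10³))^0.25
  = (982.24)^0.25 = 5.5983 mm

5.60 mm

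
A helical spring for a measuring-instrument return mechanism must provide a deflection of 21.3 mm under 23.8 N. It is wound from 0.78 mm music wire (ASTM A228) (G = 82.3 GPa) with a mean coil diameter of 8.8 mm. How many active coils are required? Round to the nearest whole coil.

5

Required rate k = F/δ = 23.8/21.3 = 1.1174 N/mm
N_a = Gd⁴/(8D³k) = (82.3×10³ × 0.78⁴)/(8 × 8.8³ × 1.1174)
    = 30463.4 / 6091.66 = 5.001 → 5 coils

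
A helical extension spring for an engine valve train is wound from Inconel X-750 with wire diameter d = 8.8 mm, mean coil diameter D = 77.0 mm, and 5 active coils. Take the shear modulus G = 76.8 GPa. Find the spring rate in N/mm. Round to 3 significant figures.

k = Gd⁴/(8D³N_a) = (76.8×10³ × 8.8⁴) / (8 × 77.0³ × 5)
  = 4.60566e+08 / 1.82613e+07 = 25.221 N/mm

25.2 N/mm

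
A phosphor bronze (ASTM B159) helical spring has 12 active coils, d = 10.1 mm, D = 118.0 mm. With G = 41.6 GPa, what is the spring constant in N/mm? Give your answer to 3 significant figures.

k = Gd⁴/(8D³N_a) = (41.6×10³ × 10.1⁴) / (8 × 118.0³ × 12)
  = 4.32891e+08 / 1.57731e+08 = 2.7445 N/mm

2.74 N/mm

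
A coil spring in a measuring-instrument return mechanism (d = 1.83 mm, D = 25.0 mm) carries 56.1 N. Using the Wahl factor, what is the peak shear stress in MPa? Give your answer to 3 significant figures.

Spring index C = D/d = 25.0/1.83 = 13.6612
K_W = (4C−1)/(4C−4) + 0.615/C = 53.645/50.645 + 0.0450 = 1.1043
τ₀ = 8FD/(πd³) = 8·56.1·25.0/(π·1.83³) = 11220/19.253 = 582.76 MPa
τ_max = K·τ₀ = 1.1043 × 582.76 = 643.52 MPa

644 MPa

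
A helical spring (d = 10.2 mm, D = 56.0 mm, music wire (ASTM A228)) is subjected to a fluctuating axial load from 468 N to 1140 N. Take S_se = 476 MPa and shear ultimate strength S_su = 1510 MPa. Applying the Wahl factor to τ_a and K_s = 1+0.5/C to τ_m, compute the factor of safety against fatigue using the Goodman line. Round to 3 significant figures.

5.02

C = D/d = 56.0/10.2 = 5.4902; K_W = (4C−1)/(4C−4)+0.615/C = 1.2790; K_s = 1+0.5/C = 1.0911
F_a = (F_max−F_min)/2 = 336 N; F_m = (F_max+F_min)/2 = 804 N
τ_a = K_W·8F_aD/(πd³) = 1.2790 × 45.151 = 57.75 MPa
τ_m = K_s·8F_mD/(πd³) = 1.0911 × 108.04 = 117.88 MPa
Goodman: 1/n_f = τ_a/S_se + τ_m/S_su = 57.75/476 + 117.88/1510 = 0.12132 + 0.07807 = 0.19939
n_f = 1/0.19939 = 5.015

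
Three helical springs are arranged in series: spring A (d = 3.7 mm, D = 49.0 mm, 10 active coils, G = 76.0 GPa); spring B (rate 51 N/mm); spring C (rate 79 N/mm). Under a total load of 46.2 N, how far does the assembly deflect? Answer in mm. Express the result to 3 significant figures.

k_A = Gd⁴/(8D³N_a) = (76.0×10³)(3.7⁴)/(8·49.0³·10) = 1.5134 N/mm
Series: 1/k_eq = 1/1.5134 + 1/51 + 1/79 = 0.69305; k_eq = 1.4429 N/mm
δ = F/k_eq = 46.2/1.4429 = 32.019 mm

32.0 mm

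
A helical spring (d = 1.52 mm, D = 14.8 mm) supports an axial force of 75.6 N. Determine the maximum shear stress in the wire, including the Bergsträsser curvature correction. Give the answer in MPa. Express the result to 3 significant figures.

Spring index C = D/d = 14.8/1.52 = 9.7368
K_B = (4C+2)/(4C−3) = 40.947/35.947 = 1.1391
τ₀ = 8FD/(πd³) = 8·75.6·14.8/(π·1.52³) = 8951.04/11.033 = 811.32 MPa
τ_max = K·τ₀ = 1.1391 × 811.32 = 924.17 MPa

924 MPa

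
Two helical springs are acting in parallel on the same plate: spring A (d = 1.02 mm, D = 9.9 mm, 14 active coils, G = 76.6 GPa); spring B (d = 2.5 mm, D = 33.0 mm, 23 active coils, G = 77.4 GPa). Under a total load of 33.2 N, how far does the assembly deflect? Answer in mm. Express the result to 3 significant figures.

27.2 mm

k_A = Gd⁴/(8D³N_a) = (76.6×10³)(1.02⁴)/(8·9.9³·14) = 0.76297 N/mm
k_B = Gd⁴/(8D³N_a) = (77.4×10³)(2.5⁴)/(8·33.0³·23) = 0.45724 N/mm
Parallel: k_eq = 0.76297 + 0.45724 = 1.2202 N/mm
δ = F/k_eq = 33.2/1.2202 = 27.209 mm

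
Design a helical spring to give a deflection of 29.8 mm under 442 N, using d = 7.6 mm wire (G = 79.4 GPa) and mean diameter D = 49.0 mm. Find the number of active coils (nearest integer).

Required rate k = F/δ = 442/29.8 = 14.832 N/mm
N_a = Gd⁴/(8D³k) = (79.4×10³ × 7.6⁴)/(8 × 49.0³ × 14.832)
    = 2.64896e+08 / 1.396e+07 = 18.98 → 19 coils

19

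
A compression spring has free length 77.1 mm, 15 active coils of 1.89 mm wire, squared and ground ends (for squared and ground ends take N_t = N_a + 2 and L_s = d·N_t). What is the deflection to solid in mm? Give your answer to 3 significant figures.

N_t = 17; L_s = 1.89·17 = 32.13 mm
δ_solid = L₀ − L_s = 77.1 − 32.13 = 44.97 mm

45.0 mm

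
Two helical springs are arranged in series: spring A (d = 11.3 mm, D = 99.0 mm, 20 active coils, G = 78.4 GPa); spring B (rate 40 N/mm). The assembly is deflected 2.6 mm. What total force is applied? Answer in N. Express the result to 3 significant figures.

k_A = Gd⁴/(8D³N_a) = (78.4×10³)(11.3⁴)/(8·99.0³·20) = 8.2339 N/mm
Series: 1/k_eq = 1/8.2339 + 1/40 = 0.14645; k_eq = 6.8283 N/mm
F = k_eq·δ = 6.8283·2.6 = 17.754 N

17.8 N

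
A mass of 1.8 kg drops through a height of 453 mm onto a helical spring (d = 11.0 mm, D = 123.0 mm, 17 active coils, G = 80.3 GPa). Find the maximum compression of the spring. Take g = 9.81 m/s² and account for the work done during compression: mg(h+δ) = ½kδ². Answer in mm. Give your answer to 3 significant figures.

k = Gd⁴/(8D³N_a) = (80.3×10³)(11.0⁴)/(8·123.0³·17) = 4.6455 N/mm
W = mg = 1.8 × 9.81 = 17.658 N
½kδ² − Wδ − Wh = 0 → δ = (W + √(W² + 2kWh))/k
δ = (17.658 + √(311.8 + 74319.3))/4.6455 = (17.658 + 273.19)/4.6455 = 62.608 mm

62.6 mm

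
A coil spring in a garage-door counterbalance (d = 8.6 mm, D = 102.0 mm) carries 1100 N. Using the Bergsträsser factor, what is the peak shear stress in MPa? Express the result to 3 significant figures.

500 MPa

Spring index C = D/d = 102.0/8.6 = 11.8605
K_B = (4C+2)/(4C−3) = 49.442/44.442 = 1.1125
τ₀ = 8FD/(πd³) = 8·1100·102.0/(π·8.6³) = 897600/1998.2 = 449.2 MPa
τ_max = K·τ₀ = 1.1125 × 449.2 = 499.74 MPa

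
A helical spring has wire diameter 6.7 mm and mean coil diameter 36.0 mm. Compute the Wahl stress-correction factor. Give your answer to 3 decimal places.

1.286

C = D/d = 36.0/6.7 = 5.3731
K_W = (4C−1)/(4C−4) + 0.615/C = 20.493/17.493 + 0.1145 = 1.2860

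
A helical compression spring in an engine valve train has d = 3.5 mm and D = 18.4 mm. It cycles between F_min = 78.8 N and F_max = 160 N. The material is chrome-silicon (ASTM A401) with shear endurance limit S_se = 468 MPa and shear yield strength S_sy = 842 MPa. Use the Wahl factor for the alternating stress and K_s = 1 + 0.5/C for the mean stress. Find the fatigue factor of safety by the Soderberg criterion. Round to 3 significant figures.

3.42

C = D/d = 18.4/3.5 = 5.2571; K_W = (4C−1)/(4C−4)+0.615/C = 1.2932; K_s = 1+0.5/C = 1.0951
F_a = (F_max−F_min)/2 = 40.6 N; F_m = (F_max+F_min)/2 = 119.4 N
τ_a = K_W·8F_aD/(πd³) = 1.2932 × 44.369 = 57.376 MPa
τ_m = K_s·8F_mD/(πd³) = 1.0951 × 130.48 = 142.89 MPa
Soderberg: 1/n_f = τ_a/S_se + τ_m/S_sy = 57.376/468 + 142.89/842 = 0.12260 + 0.16971 = 0.29231
n_f = 1/0.29231 = 3.421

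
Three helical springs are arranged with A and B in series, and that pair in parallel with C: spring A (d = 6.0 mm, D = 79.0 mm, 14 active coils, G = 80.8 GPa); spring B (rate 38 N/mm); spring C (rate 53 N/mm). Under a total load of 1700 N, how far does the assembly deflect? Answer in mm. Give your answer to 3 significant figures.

31.0 mm

k_A = Gd⁴/(8D³N_a) = (80.8×10³)(6.0⁴)/(8·79.0³·14) = 1.8963 N/mm
Springs A,B series: k_AB = 1/(1/1.8963+1/38) = 1.8062 N/mm; parallel with C: k_eq = 1.8062+53 = 54.806 N/mm
δ = F/k_eq = 1700/54.806 = 31.018 mm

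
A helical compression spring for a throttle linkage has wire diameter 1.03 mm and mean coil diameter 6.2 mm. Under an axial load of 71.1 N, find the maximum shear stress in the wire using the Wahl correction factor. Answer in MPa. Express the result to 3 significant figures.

Spring index C = D/d = 6.2/1.03 = 6.0194
K_W = (4C−1)/(4C−4) + 0.615/C = 23.078/20.078 + 0.1022 = 1.2516
τ₀ = 8FD/(πd³) = 8·71.1·6.2/(π·1.03³) = 3526.56/3.4329 = 1027.3 MPa
τ_max = K·τ₀ = 1.2516 × 1027.3 = 1285.7 MPa

1290 MPa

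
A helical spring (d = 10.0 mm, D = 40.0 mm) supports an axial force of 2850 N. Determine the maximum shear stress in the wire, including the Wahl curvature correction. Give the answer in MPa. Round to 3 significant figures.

408 MPa

Spring index C = D/d = 40.0/10.0 = 4.0000
K_W = (4C−1)/(4C−4) + 0.615/C = 15.000/12.000 + 0.1537 = 1.4038
τ₀ = 8FD/(πd³) = 8·2850·40.0/(π·10.0³) = 912000/3141.6 = 290.3 MPa
τ_max = K·τ₀ = 1.4038 × 290.3 = 407.51 MPa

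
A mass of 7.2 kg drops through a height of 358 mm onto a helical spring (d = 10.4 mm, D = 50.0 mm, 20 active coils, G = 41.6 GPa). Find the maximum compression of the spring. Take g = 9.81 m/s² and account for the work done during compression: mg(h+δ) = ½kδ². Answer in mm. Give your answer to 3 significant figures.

k = Gd⁴/(8D³N_a) = (41.6×10³)(10.4⁴)/(8·50.0³·20) = 24.333 N/mm
W = mg = 7.2 × 9.81 = 70.632 N
½kδ² − Wδ − Wh = 0 → δ = (W + √(W² + 2kWh))/k
δ = (70.632 + √(4988.9 + 1.23058e+06))/24.333 = (70.632 + 1111.6)/24.333 = 48.584 mm

48.6 mm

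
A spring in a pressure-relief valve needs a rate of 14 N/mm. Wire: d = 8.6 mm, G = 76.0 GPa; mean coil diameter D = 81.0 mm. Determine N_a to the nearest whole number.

N_a = Gd⁴/(8D³k) = (76.0×10³ × 8.6⁴)/(8 × 81.0³ × 14)
    = 4.15726e+08 / 5.95214e+07 = 6.984 → 7 coils

7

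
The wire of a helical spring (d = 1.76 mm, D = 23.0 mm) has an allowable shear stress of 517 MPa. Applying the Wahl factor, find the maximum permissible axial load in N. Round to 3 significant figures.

43.4 N

C = D/d = 23.0/1.76 = 13.0682
K_W = (4C−1)/(4C−4) + 0.615/C = 51.273/48.273 + 0.0471 = 1.1092
τ_max = K·8FD/(πd³) → F_max = τ_allow·πd³/(8DK)
F_max = 517·π·1.76³/(8·23.0·1.1092) = 8854.8/204.09 = 43.386 N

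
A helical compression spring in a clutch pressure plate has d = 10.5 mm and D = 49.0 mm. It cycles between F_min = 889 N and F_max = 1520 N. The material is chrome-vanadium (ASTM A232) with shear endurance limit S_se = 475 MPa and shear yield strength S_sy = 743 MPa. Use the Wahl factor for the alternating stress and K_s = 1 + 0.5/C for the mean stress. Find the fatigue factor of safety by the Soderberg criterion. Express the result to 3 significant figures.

C = D/d = 49.0/10.5 = 4.6667; K_W = (4C−1)/(4C−4)+0.615/C = 1.3363; K_s = 1+0.5/C = 1.1071
F_a = (F_max−F_min)/2 = 315.5 N; F_m = (F_max+F_min)/2 = 1204.5 N
τ_a = K_W·8F_aD/(πd³) = 1.3363 × 34.007 = 45.445 MPa
τ_m = K_s·8F_mD/(πd³) = 1.1071 × 129.83 = 143.74 MPa
Soderberg: 1/n_f = τ_a/S_se + τ_m/S_sy = 45.445/475 + 143.74/743 = 0.09567 + 0.19346 = 0.28913
n_f = 1/0.28913 = 3.459

3.46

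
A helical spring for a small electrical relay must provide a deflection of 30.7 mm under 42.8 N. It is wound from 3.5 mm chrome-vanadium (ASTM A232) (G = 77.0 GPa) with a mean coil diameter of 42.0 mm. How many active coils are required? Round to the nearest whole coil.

Required rate k = F/δ = 42.8/30.7 = 1.3941 N/mm
N_a = Gd⁴/(8D³k) = (77.0×10³ × 3.5⁴)/(8 × 42.0³ × 1.3941)
    = 1.15548e+07 / 826310 = 13.98 → 14 coils

14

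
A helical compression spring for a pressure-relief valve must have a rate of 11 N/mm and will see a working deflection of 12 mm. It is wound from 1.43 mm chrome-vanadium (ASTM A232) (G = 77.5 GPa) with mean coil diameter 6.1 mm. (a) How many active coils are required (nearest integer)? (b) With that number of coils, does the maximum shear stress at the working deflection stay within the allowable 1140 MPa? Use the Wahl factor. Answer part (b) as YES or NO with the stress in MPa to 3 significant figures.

N_a = Gd⁴/(8D³k) = (77.5×10³)(1.43⁴)/(8·6.1³·11) = 16.22 → N_a = 16
Actual rate k = Gd⁴/(8D³·16) = 11.154 N/mm
Working load F = kδ = 11.154·12 = 133.85 N
C = 6.1/1.43 = 4.2657; K_W = (4C−1)/(4C−4)+0.615/C = 1.3738
τ_max = K_W·8FD/(πd³) = 1.3738·711.03 = 976.84 MPa
τ_max ≤ 1140 MPa → acceptable

(a) 16 coils; (b) YES, τ_max = 977 MPa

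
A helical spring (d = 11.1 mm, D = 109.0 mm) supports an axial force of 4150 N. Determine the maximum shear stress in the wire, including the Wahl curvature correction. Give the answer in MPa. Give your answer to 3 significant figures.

Spring index C = D/d = 109.0/11.1 = 9.8198
K_W = (4C−1)/(4C−4) + 0.615/C = 38.279/35.279 + 0.0626 = 1.1477
τ₀ = 8FD/(πd³) = 8·4150·109.0/(π·11.1³) = 3.6188e+06/4296.5 = 842.26 MPa
τ_max = K·τ₀ = 1.1477 × 842.26 = 966.63 MPa

967 MPa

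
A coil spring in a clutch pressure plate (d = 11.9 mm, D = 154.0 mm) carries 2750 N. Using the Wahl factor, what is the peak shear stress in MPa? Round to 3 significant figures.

711 MPa

Spring index C = D/d = 154.0/11.9 = 12.9412
K_W = (4C−1)/(4C−4) + 0.615/C = 50.765/47.765 + 0.0475 = 1.1103
τ₀ = 8FD/(πd³) = 8·2750·154.0/(π·11.9³) = 3.388e+06/5294.1 = 639.96 MPa
τ_max = K·τ₀ = 1.1103 × 639.96 = 710.57 MPa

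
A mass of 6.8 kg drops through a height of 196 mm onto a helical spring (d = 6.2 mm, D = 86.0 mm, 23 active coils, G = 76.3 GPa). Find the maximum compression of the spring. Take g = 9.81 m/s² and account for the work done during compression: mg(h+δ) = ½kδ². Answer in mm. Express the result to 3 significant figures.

k = Gd⁴/(8D³N_a) = (76.3×10³)(6.2⁴)/(8·86.0³·23) = 0.96334 N/mm
W = mg = 6.8 × 9.81 = 66.708 N
½kδ² − Wδ − Wh = 0 → δ = (W + √(W² + 2kWh))/k
δ = (66.708 + √(4450 + 25190.8))/0.96334 = (66.708 + 172.16)/0.96334 = 247.96 mm

248 mm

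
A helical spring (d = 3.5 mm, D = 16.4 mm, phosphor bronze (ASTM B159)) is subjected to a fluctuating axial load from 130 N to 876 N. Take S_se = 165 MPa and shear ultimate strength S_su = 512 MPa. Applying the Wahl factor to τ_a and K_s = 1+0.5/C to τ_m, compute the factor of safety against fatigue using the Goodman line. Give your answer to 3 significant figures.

0.250

C = D/d = 16.4/3.5 = 4.6857; K_W = (4C−1)/(4C−4)+0.615/C = 1.3347; K_s = 1+0.5/C = 1.1067
F_a = (F_max−F_min)/2 = 373 N; F_m = (F_max+F_min)/2 = 503 N
τ_a = K_W·8F_aD/(πd³) = 1.3347 × 363.32 = 484.94 MPa
τ_m = K_s·8F_mD/(πd³) = 1.1067 × 489.95 = 542.23 MPa
Goodman: 1/n_f = τ_a/S_se + τ_m/S_su = 484.94/165 + 542.23/512 = 2.93901 + 1.05904 = 3.998
n_f = 1/3.998 = 0.2501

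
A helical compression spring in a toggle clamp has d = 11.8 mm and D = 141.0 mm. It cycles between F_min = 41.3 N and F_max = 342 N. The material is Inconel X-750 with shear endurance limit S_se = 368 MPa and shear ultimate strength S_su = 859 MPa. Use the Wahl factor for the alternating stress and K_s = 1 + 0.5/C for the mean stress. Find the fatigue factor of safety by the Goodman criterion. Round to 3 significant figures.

6.63

C = D/d = 141.0/11.8 = 11.9492; K_W = (4C−1)/(4C−4)+0.615/C = 1.1200; K_s = 1+0.5/C = 1.0418
F_a = (F_max−F_min)/2 = 150.35 N; F_m = (F_max+F_min)/2 = 191.65 N
τ_a = K_W·8F_aD/(πd³) = 1.1200 × 32.856 = 36.798 MPa
τ_m = K_s·8F_mD/(πd³) = 1.0418 × 41.881 = 43.634 MPa
Goodman: 1/n_f = τ_a/S_se + τ_m/S_su = 36.798/368 + 43.634/859 = 0.09999 + 0.05080 = 0.15079
n_f = 1/0.15079 = 6.632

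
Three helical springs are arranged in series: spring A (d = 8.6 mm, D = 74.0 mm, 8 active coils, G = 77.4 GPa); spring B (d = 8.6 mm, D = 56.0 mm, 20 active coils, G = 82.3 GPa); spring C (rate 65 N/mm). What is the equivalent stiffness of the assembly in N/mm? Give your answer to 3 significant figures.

7.19 N/mm

k_A = Gd⁴/(8D³N_a) = (77.4×10³)(8.6⁴)/(8·74.0³·8) = 16.325 N/mm
k_B = Gd⁴/(8D³N_a) = (82.3×10³)(8.6⁴)/(8·56.0³·20) = 16.022 N/mm
Series: 1/k_eq = 1/16.325 + 1/16.022 + 1/65 = 0.13905; k_eq = 7.1914 N/mm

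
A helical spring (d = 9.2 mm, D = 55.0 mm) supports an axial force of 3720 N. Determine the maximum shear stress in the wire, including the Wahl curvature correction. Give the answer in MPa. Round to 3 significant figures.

839 MPa

Spring index C = D/d = 55.0/9.2 = 5.9783
K_W = (4C−1)/(4C−4) + 0.615/C = 22.913/19.913 + 0.1029 = 1.2535
τ₀ = 8FD/(πd³) = 8·3720·55.0/(π·9.2³) = 1.6368e+06/2446.3 = 669.09 MPa
τ_max = K·τ₀ = 1.2535 × 669.09 = 838.72 MPa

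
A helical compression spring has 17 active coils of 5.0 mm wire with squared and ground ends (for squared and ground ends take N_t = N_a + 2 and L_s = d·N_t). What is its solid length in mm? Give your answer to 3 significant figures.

squared and ground ends: N_t = N_a + 2 = 17 + 2 = 19
L_s = d·N_t = 5.0 × 19 = 95 mm

95.0 mm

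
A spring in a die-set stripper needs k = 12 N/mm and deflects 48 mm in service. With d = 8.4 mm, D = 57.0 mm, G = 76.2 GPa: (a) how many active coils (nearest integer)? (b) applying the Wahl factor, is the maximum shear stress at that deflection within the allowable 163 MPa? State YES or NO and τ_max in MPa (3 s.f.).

N_a = Gd⁴/(8D³k) = (76.2×10³)(8.4⁴)/(8·57.0³·12) = 21.34 → N_a = 21
Actual rate k = Gd⁴/(8D³·21) = 12.194 N/mm
Working load F = kδ = 12.194·48 = 585.3 N
C = 57.0/8.4 = 6.7857; K_W = (4C−1)/(4C−4)+0.615/C = 1.2203
τ_max = K_W·8FD/(πd³) = 1.2203·143.34 = 174.91 MPa
τ_max > 163 MPa → exceeds allowable

(a) 21 coils; (b) NO, τ_max = 175 MPa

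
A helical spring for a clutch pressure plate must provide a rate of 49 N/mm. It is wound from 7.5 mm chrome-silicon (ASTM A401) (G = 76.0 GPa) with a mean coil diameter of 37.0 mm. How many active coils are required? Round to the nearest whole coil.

N_a = Gd⁴/(8D³k) = (76.0×10³ × 7.5⁴)/(8 × 37.0³ × 49)
    = 2.40469e+08 / 1.9856e+07 = 12.11 → 12 coils

12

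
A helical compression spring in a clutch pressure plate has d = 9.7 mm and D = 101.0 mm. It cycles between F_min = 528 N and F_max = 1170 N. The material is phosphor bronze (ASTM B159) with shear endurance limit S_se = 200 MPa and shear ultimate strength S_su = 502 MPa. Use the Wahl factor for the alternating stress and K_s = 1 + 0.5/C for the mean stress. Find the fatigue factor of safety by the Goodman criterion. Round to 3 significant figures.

C = D/d = 101.0/9.7 = 10.4124; K_W = (4C−1)/(4C−4)+0.615/C = 1.1387; K_s = 1+0.5/C = 1.0480
F_a = (F_max−F_min)/2 = 321 N; F_m = (F_max+F_min)/2 = 849 N
τ_a = K_W·8F_aD/(πd³) = 1.1387 × 90.459 = 103.01 MPa
τ_m = K_s·8F_mD/(πd³) = 1.0480 × 239.25 = 250.74 MPa
Goodman: 1/n_f = τ_a/S_se + τ_m/S_su = 103.01/200 + 250.74/502 = 0.51505 + 0.49948 = 1.0145
n_f = 1/1.0145 = 0.9857

0.986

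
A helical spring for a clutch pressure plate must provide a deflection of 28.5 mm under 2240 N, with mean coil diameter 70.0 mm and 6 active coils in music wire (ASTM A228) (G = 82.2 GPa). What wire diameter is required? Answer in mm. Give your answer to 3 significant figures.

11.2 mm

Required rate k = F/δ = 2240/28.5 = 78.596 N/mm
d = (8D³N_a·k / G)^(1/4) = (8·70.0³·6·78.596 / (82.2×10³))^0.25
  = (15742)^0.25 = 11.2013 mm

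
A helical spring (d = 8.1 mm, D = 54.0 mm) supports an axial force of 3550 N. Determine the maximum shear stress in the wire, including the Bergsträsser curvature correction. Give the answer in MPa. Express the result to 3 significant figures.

1110 MPa

Spring index C = D/d = 54.0/8.1 = 6.6667
K_B = (4C+2)/(4C−3) = 28.667/23.667 = 1.2113
τ₀ = 8FD/(πd³) = 8·3550·54.0/(π·8.1³) = 1.5336e+06/1669.6 = 918.56 MPa
τ_max = K·τ₀ = 1.2113 × 918.56 = 1112.6 MPa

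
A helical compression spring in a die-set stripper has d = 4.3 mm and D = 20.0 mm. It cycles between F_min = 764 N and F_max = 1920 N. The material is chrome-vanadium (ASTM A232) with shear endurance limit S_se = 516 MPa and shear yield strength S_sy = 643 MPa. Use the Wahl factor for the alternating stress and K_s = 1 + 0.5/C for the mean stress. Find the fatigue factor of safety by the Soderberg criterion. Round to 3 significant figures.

C = D/d = 20.0/4.3 = 4.6512; K_W = (4C−1)/(4C−4)+0.615/C = 1.3376; K_s = 1+0.5/C = 1.1075
F_a = (F_max−F_min)/2 = 578 N; F_m = (F_max+F_min)/2 = 1342 N
τ_a = K_W·8F_aD/(πd³) = 1.3376 × 370.25 = 495.26 MPa
τ_m = K_s·8F_mD/(πd³) = 1.1075 × 859.64 = 952.05 MPa
Soderberg: 1/n_f = τ_a/S_se + τ_m/S_sy = 495.26/516 + 952.05/643 = 0.95980 + 1.48064 = 2.4404
n_f = 1/2.4404 = 0.4098

0.410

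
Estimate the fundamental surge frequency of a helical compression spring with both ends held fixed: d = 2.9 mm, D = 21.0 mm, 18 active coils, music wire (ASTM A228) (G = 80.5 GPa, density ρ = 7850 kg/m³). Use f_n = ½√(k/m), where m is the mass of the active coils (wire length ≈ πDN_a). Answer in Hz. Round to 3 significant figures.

k = Gd⁴/(8D³N_a) = (80.5×10³)(2.9⁴)/(8·21.0³·18) = 4.2694 N/mm = 4269.4 N/m
Wire length L = πDN_a = π·21.0·18 = 1187.5 mm
m = ρ·(πd²/4)·L = 7850 × 6.6052×10⁻⁶ m² × 1.1875 m = 0.061574 kg
f_n = ½√(k/m) = 0.5·√(4269.4/0.061574) = 0.5·√(69338) = 131.66 Hz

132 Hz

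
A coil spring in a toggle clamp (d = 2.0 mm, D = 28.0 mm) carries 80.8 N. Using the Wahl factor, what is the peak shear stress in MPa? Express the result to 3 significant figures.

Spring index C = D/d = 28.0/2.0 = 14.0000
K_W = (4C−1)/(4C−4) + 0.615/C = 55.000/52.000 + 0.0439 = 1.1016
τ₀ = 8FD/(πd³) = 8·80.8·28.0/(π·2.0³) = 18099.2/25.133 = 720.14 MPa
τ_max = K·τ₀ = 1.1016 × 720.14 = 793.33 MPa

793 MPa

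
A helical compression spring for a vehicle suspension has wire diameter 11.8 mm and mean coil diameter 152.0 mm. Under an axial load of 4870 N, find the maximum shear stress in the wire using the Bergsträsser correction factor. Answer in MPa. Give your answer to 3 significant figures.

Spring index C = D/d = 152.0/11.8 = 12.8814
K_B = (4C+2)/(4C−3) = 53.525/48.525 = 1.1030
τ₀ = 8FD/(πd³) = 8·4870·152.0/(π·11.8³) = 5.92192e+06/5161.7 = 1147.3 MPa
τ_max = K·τ₀ = 1.1030 × 1147.3 = 1265.5 MPa

1270 MPa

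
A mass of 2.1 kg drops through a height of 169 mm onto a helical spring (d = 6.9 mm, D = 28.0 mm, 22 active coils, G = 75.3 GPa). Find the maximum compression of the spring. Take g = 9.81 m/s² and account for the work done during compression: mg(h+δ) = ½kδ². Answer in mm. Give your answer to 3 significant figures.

k = Gd⁴/(8D³N_a) = (75.3×10³)(6.9⁴)/(8·28.0³·22) = 44.178 N/mm
W = mg = 2.1 × 9.81 = 20.601 N
½kδ² − Wδ − Wh = 0 → δ = (W + √(W² + 2kWh))/k
δ = (20.601 + √(424.4 + 307616))/44.178 = (20.601 + 555.01)/44.178 = 13.029 mm

13.0 mm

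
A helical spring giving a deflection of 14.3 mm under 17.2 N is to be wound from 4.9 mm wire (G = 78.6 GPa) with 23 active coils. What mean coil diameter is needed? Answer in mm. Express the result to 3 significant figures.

Required rate k = F/δ = 17.2/14.3 = 1.2028 N/mm
D = (Gd⁴/(8N_a·k))^(1/3) = (78.6×10³·4.9⁴/(8·23·1.2028))^(1/3)
  = (204737)^(1/3) = 58.9385 mm

58.9 mm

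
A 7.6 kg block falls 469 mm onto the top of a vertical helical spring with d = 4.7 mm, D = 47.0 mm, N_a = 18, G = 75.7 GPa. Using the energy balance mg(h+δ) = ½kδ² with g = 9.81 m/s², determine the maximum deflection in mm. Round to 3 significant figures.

k = Gd⁴/(8D³N_a) = (75.7×10³)(4.7⁴)/(8·47.0³·18) = 2.4708 N/mm
W = mg = 7.6 × 9.81 = 74.556 N
½kδ² − Wδ − Wh = 0 → δ = (W + √(W² + 2kWh))/k
δ = (74.556 + √(5558.6 + 172789))/2.4708 = (74.556 + 422.31)/2.4708 = 201.1 mm

201 mm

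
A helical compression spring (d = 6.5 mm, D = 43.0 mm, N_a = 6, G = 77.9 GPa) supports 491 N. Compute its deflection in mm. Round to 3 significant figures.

13.5 mm

k = Gd⁴/(8D³N_a) = (77.9×10³)(6.5⁴)/(8·43.0³·6) = 36.437 N/mm
δ = F/k = 491 / 36.437 = 13.475 mm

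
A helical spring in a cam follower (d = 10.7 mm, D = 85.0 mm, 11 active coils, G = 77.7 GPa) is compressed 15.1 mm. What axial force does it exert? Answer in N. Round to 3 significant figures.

k = Gd⁴/(8D³N_a) = (77.7×10³)(10.7⁴)/(8·85.0³·11) = 18.846 N/mm
F = k·δ = 18.846 × 15.1 = 284.57 N

285 N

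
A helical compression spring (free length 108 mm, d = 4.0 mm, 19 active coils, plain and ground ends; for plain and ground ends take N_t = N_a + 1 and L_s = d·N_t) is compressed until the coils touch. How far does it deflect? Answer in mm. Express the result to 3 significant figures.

28.0 mm

N_t = 20; L_s = 4.0·20 = 80 mm
δ_solid = L₀ − L_s = 108 − 80 = 28 mm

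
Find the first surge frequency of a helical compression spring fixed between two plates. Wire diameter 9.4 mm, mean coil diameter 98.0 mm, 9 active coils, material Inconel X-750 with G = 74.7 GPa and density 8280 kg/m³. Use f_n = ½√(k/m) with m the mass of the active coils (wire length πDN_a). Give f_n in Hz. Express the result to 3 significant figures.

k = Gd⁴/(8D³N_a) = (74.7×10³)(9.4⁴)/(8·98.0³·9) = 8.6064 N/mm = 8606.4 N/m
Wire length L = πDN_a = π·98.0·9 = 2770.9 mm
m = ρ·(πd²/4)·L = 8280 × 69.398×10⁻⁶ m² × 2.7709 m = 1.5922 kg
f_n = ½√(k/m) = 0.5·√(8606.4/1.5922) = 0.5·√(5405.4) = 36.761 Hz

36.8 Hz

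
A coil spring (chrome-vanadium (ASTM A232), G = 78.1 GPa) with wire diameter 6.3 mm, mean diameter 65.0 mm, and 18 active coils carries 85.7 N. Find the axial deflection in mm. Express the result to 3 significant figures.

k = Gd⁴/(8D³N_a) = (78.1×10³)(6.3⁴)/(8·65.0³·18) = 3.1111 N/mm
δ = F/k = 85.7 / 3.1111 = 27.547 mm

27.5 mm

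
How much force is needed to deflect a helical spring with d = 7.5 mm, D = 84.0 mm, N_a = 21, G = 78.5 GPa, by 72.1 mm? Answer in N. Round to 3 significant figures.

k = Gd⁴/(8D³N_a) = (78.5×10³)(7.5⁴)/(8·84.0³·21) = 2.4944 N/mm
F = k·δ = 2.4944 × 72.1 = 179.85 N

180 N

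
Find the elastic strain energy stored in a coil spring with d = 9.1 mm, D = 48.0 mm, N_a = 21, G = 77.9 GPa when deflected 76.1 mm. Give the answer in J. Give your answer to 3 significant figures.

83.3 J

k = Gd⁴/(8D³N_a) = (77.9×10³)(9.1⁴)/(8·48.0³·21) = 28.752 N/mm
U = ½kδ² = 0.5 × 28.752 × 76.1² = 83255 N·mm = 83.255 J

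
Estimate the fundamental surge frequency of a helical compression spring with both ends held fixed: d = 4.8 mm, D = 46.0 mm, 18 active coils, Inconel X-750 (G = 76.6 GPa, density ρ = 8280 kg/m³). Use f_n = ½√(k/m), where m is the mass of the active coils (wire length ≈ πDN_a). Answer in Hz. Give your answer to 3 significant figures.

43.1 Hz

k = Gd⁴/(8D³N_a) = (76.6×10³)(4.8⁴)/(8·46.0³·18) = 2.9011 N/mm = 2901.1 N/m
Wire length L = πDN_a = π·46.0·18 = 2601.2 mm
m = ρ·(πd²/4)·L = 8280 × 18.096×10⁻⁶ m² × 2.6012 m = 0.38975 kg
f_n = ½√(k/m) = 0.5·√(2901.1/0.38975) = 0.5·√(7443.5) = 43.138 Hz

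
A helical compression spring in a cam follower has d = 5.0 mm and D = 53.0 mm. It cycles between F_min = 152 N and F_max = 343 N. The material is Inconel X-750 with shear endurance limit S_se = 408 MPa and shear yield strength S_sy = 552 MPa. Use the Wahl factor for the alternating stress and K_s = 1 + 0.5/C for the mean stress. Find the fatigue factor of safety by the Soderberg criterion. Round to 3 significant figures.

1.26

C = D/d = 53.0/5.0 = 10.6000; K_W = (4C−1)/(4C−4)+0.615/C = 1.1361; K_s = 1+0.5/C = 1.0472
F_a = (F_max−F_min)/2 = 95.5 N; F_m = (F_max+F_min)/2 = 247.5 N
τ_a = K_W·8F_aD/(πd³) = 1.1361 × 103.11 = 117.15 MPa
τ_m = K_s·8F_mD/(πd³) = 1.0472 × 267.23 = 279.83 MPa
Soderberg: 1/n_f = τ_a/S_se + τ_m/S_sy = 117.15/408 + 279.83/552 = 0.28713 + 0.50694 = 0.79408
n_f = 1/0.79408 = 1.259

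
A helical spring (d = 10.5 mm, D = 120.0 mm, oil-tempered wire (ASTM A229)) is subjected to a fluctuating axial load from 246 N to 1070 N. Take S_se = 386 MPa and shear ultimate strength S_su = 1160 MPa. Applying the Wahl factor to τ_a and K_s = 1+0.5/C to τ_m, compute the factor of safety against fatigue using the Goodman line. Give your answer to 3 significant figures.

2.11

C = D/d = 120.0/10.5 = 11.4286; K_W = (4C−1)/(4C−4)+0.615/C = 1.1257; K_s = 1+0.5/C = 1.0437
F_a = (F_max−F_min)/2 = 412 N; F_m = (F_max+F_min)/2 = 658 N
τ_a = K_W·8F_aD/(πd³) = 1.1257 × 108.76 = 122.43 MPa
τ_m = K_s·8F_mD/(πd³) = 1.0437 × 173.69 = 181.29 MPa
Goodman: 1/n_f = τ_a/S_se + τ_m/S_su = 122.43/386 + 181.29/1160 = 0.31717 + 0.15629 = 0.47346
n_f = 1/0.47346 = 2.112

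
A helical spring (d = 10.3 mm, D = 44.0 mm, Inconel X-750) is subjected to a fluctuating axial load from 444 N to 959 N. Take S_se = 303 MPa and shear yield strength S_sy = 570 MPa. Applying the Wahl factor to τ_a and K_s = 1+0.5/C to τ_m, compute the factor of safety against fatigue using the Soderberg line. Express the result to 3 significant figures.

3.84

C = D/d = 44.0/10.3 = 4.2718; K_W = (4C−1)/(4C−4)+0.615/C = 1.3732; K_s = 1+0.5/C = 1.1170
F_a = (F_max−F_min)/2 = 257.5 N; F_m = (F_max+F_min)/2 = 701.5 N
τ_a = K_W·8F_aD/(πd³) = 1.3732 × 26.403 = 36.257 MPa
τ_m = K_s·8F_mD/(πd³) = 1.1170 × 71.93 = 80.349 MPa
Soderberg: 1/n_f = τ_a/S_se + τ_m/S_sy = 36.257/303 + 80.349/570 = 0.11966 + 0.14096 = 0.26062
n_f = 1/0.26062 = 3.837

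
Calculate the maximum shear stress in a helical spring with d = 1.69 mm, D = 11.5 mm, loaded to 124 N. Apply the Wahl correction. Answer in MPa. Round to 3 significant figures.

918 MPa

Spring index C = D/d = 11.5/1.69 = 6.8047
K_W = (4C−1)/(4C−4) + 0.615/C = 26.219/23.219 + 0.0904 = 1.2196
τ₀ = 8FD/(πd³) = 8·124·11.5/(π·1.69³) = 11408/15.164 = 752.31 MPa
τ_max = K·τ₀ = 1.2196 × 752.31 = 917.51 MPa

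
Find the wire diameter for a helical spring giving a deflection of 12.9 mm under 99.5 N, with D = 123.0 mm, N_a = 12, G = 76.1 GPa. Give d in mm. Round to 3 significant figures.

11.6 mm

Required rate k = F/δ = 99.5/12.9 = 7.7132 N/mm
d = (8D³N_a·k / G)^(1/4) = (8·123.0³·12·7.7132 / (76.1×10³))^0.25
  = (18107)^0.25 = 11.6000 mm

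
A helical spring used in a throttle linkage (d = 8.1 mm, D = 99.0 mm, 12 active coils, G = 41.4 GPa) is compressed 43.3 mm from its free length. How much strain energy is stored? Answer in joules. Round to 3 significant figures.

1.79 J

k = Gd⁴/(8D³N_a) = (41.4×10³)(8.1⁴)/(8·99.0³·12) = 1.9132 N/mm
U = ½kδ² = 0.5 × 1.9132 × 43.3² = 1793.5 N·mm = 1.7935 J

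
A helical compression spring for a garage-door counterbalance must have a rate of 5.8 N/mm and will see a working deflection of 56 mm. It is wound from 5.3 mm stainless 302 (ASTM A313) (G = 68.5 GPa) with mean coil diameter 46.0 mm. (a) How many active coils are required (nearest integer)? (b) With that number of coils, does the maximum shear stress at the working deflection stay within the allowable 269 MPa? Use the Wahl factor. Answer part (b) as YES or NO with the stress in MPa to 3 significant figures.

N_a = Gd⁴/(8D³k) = (68.5×10³)(5.3⁴)/(8·46.0³·5.8) = 11.97 → N_a = 12
Actual rate k = Gd⁴/(8D³·12) = 5.7843 N/mm
Working load F = kδ = 5.7843·56 = 323.92 N
C = 46.0/5.3 = 8.6792; K_W = (4C−1)/(4C−4)+0.615/C = 1.1685
τ_max = K_W·8FD/(πd³) = 1.1685·254.86 = 297.81 MPa
τ_max > 269 MPa → exceeds allowable

(a) 12 coils; (b) NO, τ_max = 298 MPa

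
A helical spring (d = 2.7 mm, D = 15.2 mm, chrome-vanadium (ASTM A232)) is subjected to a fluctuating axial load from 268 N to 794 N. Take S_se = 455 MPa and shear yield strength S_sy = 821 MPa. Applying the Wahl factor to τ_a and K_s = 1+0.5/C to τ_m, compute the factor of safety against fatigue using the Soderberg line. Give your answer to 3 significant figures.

C = D/d = 15.2/2.7 = 5.6296; K_W = (4C−1)/(4C−4)+0.615/C = 1.2712; K_s = 1+0.5/C = 1.0888
F_a = (F_max−F_min)/2 = 263 N; F_m = (F_max+F_min)/2 = 531 N
τ_a = K_W·8F_aD/(πd³) = 1.2712 × 517.19 = 657.47 MPa
τ_m = K_s·8F_mD/(πd³) = 1.0888 × 1044.2 = 1136.9 MPa
Soderberg: 1/n_f = τ_a/S_se + τ_m/S_sy = 657.47/455 + 1136.9/821 = 1.44499 + 1.38484 = 2.8298
n_f = 1/2.8298 = 0.3534

0.353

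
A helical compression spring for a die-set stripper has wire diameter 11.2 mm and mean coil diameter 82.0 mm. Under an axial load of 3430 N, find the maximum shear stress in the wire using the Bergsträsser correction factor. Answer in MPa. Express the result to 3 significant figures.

607 MPa

Spring index C = D/d = 82.0/11.2 = 7.3214
K_B = (4C+2)/(4C−3) = 31.286/26.286 = 1.1902
τ₀ = 8FD/(πd³) = 8·3430·82.0/(π·11.2³) = 2.25008e+06/4413.7 = 509.79 MPa
τ_max = K·τ₀ = 1.1902 × 509.79 = 606.76 MPa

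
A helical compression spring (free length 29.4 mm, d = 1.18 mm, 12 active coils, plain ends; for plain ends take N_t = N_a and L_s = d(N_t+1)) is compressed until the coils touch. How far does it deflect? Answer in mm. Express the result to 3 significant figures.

N_t = 12; L_s = 1.18·13 = 15.34 mm
δ_solid = L₀ − L_s = 29.4 − 15.34 = 14.06 mm

14.1 mm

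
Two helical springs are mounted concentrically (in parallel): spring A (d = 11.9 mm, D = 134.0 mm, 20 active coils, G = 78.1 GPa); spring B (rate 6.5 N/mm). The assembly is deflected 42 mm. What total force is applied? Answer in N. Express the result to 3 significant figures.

k_A = Gd⁴/(8D³N_a) = (78.1×10³)(11.9⁴)/(8·134.0³·20) = 4.0682 N/mm
Parallel: k_eq = 4.0682 + 6.5 = 10.568 N/mm
F = k_eq·δ = 10.568·42 = 443.87 N

444 N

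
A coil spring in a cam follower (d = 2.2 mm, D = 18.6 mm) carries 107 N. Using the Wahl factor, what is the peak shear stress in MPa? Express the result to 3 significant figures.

558 MPa

Spring index C = D/d = 18.6/2.2 = 8.4545
K_W = (4C−1)/(4C−4) + 0.615/C = 32.818/29.818 + 0.0727 = 1.1734
τ₀ = 8FD/(πd³) = 8·107·18.6/(π·2.2³) = 15921.6/33.452 = 475.96 MPa
τ_max = K·τ₀ = 1.1734 × 475.96 = 558.47 MPa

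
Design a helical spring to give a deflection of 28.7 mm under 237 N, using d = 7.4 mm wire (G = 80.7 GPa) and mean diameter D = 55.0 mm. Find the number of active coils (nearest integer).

22

Required rate k = F/δ = 237/28.7 = 8.2578 N/mm
N_a = Gd⁴/(8D³k) = (80.7×10³ × 7.4⁴)/(8 × 55.0³ × 8.2578)
    = 2.41992e+08 / 1.09912e+07 = 22.02 → 22 coils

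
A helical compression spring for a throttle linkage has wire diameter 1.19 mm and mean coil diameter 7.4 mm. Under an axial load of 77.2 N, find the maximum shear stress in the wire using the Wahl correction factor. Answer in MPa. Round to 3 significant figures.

1070 MPa

Spring index C = D/d = 7.4/1.19 = 6.2185
K_W = (4C−1)/(4C−4) + 0.615/C = 23.874/20.874 + 0.0989 = 1.2426
τ₀ = 8FD/(πd³) = 8·77.2·7.4/(π·1.19³) = 4570.24/5.2941 = 863.27 MPa
τ_max = K·τ₀ = 1.2426 × 863.27 = 1072.7 MPa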